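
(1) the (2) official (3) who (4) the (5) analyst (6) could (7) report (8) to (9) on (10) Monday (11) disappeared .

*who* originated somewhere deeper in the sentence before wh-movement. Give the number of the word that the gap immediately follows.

8

The filler 'who' is interpreted as the object of the preposition 'to'. It moves to the left edge, and the trace sits right after 'to':
The official who the analyst could report to ___ on Monday disappeared.
'to' is word 8.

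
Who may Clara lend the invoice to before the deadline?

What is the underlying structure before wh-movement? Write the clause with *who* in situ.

'who' is the object of the preposition 'to' (recipient of 'lend'). It moves to the left edge, and the trace sits right after 'to':
Who may Clara lend the invoice to ___ before the deadline?

Clara may lend the invoice to who before the deadline.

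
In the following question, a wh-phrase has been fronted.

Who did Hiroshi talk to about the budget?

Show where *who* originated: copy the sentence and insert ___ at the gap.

Before movement: Hiroshi did talk to who about the budget.
The filler 'who' is interpreted as the object of the preposition 'to'. The gap is right after 'to'.

Who did Hiroshi talk to ___ about the budget?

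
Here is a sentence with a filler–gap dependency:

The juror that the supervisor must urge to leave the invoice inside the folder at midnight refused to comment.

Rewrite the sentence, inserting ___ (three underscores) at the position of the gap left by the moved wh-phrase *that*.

The juror that the supervisor must urge ___ to leave the invoice inside the folder at midnight refused to comment.

The filler 'that' is interpreted as the direct object of 'urge'. The gap is right after 'urge'.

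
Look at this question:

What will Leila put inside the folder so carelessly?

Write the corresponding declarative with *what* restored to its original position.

'what' is the direct object of 'put'. It moves to the left edge, and the trace sits right after 'put':
What will Leila put ___ inside the folder so carelessly?

Leila will put what inside the folder so carelessly.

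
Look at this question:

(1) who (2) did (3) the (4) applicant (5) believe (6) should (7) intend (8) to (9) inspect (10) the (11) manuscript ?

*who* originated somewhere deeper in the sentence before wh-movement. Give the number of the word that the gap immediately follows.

Pre-movement form: The applicant did believe who should intend to inspect the manuscript.
'who' functions as the subject of the clause embedded under 'believe'. Fronting leaves a gap immediately after 'believe':
Who did the applicant believe ___ should intend to inspect the manuscript?
'believe' is word 5.

5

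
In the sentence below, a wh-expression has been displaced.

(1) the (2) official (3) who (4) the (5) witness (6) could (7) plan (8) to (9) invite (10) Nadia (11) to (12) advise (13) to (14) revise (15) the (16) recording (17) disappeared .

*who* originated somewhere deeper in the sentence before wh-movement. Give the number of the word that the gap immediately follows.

12

The filler 'who' is interpreted as the direct object of 'advise'. It moves to the left edge, and the trace sits right after 'advise':
The official who the witness could plan to invite Nadia to advise ___ to revise the recording disappeared.
'advise' is word 12.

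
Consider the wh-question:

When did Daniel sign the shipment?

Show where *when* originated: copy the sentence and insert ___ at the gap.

When did Daniel sign the shipment ___?

Underlying clause: Daniel did sign the shipment when.
'when' is the temporal adjunct. The gap is right after 'shipment'.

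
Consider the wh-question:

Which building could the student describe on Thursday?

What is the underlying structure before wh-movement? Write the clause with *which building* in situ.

The student could describe which building on Thursday.

'which building' functions as the direct object of 'describe'. Wh-movement fronts it, leaving a gap right after 'describe':
Which building could the student describe ___ on Thursday?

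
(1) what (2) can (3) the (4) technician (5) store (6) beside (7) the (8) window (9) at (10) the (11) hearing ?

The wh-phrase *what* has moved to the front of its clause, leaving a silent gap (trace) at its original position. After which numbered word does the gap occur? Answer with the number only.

5

In situ: The technician can store what beside the window at the hearing.
'what' is the direct object of 'store'. It moves to the left edge, and the trace sits right after 'store':
What can the technician store ___ beside the window at the hearing?
'store' is word 5.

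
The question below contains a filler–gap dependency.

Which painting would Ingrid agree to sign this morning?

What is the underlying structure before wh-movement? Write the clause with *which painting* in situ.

Ingrid would agree to sign which painting this morning.

'which painting' is the direct object of 'sign'. Fronting leaves a gap immediately after 'sign':
Which painting would Ingrid agree to sign ___ this morning?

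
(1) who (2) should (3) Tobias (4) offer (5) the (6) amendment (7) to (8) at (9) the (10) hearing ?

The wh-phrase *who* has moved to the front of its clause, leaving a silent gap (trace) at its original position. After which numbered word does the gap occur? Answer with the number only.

Before movement: Tobias should offer the amendment to who at the hearing.
'who' is the object of the preposition 'to' (recipient of 'offer'). Fronting leaves a gap immediately after 'to':
Who should Tobias offer the amendment to ___ at the hearing?
'to' is word 7.

7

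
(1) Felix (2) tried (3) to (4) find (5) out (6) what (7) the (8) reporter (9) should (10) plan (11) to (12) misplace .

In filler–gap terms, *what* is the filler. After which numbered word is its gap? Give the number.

12

Before movement: The reporter should plan to misplace what.
'what' is the direct object of 'misplace'. Wh-movement fronts it, leaving a gap right after 'misplace':
Felix tried to find out what the reporter should plan to misplace ___.
'misplace' is word 12.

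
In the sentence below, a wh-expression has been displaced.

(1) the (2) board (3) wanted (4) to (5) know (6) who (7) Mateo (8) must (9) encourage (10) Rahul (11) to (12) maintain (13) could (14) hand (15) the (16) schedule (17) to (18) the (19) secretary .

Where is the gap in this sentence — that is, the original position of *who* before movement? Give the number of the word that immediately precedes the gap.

12

Pre-movement form: Mateo must encourage Rahul to maintain who could hand the schedule to the secretary.
'who' is the subject of the clause embedded under 'maintain'. Wh-movement fronts it, leaving a gap right after 'maintain':
The board wanted to know who Mateo must encourage Rahul to maintain ___ could hand the schedule to the secretary.
'maintain' is word 12.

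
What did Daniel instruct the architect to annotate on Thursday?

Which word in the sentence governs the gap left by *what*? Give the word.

annotate

Before movement: Daniel did instruct the architect to annotate what on Thursday.
The filler 'what' is interpreted as the direct object of 'annotate'. Fronting leaves a gap immediately after 'annotate':
What did Daniel instruct the architect to annotate ___ on Thursday?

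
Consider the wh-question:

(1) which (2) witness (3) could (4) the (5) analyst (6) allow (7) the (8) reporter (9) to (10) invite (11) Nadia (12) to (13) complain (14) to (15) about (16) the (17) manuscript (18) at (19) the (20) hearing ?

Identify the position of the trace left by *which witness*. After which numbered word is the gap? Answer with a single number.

Pre-movement form: The analyst could allow the reporter to invite Nadia to complain to which witness about the manuscript at the hearing.
The filler 'which witness' is interpreted as the object of the preposition 'to'. Wh-movement fronts it, leaving a gap right after 'to':
Which witness could the analyst allow the reporter to invite Nadia to complain to ___ about the manuscript at the hearing?
'to' is word 14.

14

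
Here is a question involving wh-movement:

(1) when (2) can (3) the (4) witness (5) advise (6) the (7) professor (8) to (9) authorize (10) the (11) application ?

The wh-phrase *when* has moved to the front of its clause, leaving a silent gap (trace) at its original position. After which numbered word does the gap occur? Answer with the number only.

11

Before movement: The witness can advise the professor to authorize the application when.
'when' is the temporal adjunct. It moves to the left edge, and the trace sits right after 'application':
When can the witness advise the professor to authorize the application ___?
'application' is word 11.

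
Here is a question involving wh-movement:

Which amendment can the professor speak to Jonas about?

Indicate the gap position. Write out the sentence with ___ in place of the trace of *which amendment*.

Underlying clause: The professor can speak to Jonas about which amendment.
The filler 'which amendment' is interpreted as the object of the preposition 'about'. The gap is right after 'about'.

Which amendment can the professor speak to Jonas about ___?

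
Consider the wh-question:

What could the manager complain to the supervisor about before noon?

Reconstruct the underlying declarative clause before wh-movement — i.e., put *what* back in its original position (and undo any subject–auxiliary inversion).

The manager could complain to the supervisor about what before noon.

'what' is the object of the preposition 'about'. It moves to the left edge, and the trace sits right after 'about':
What could the manager complain to the supervisor about ___ before noon?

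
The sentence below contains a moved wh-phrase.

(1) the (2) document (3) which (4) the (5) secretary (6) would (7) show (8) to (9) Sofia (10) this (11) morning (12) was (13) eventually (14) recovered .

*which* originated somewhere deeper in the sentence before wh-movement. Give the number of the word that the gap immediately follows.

The filler 'which' is interpreted as the direct object of 'show'. Fronting leaves a gap immediately after 'show':
The document which the secretary would show ___ to Sofia this morning was eventually recovered.
'show' is word 7.

7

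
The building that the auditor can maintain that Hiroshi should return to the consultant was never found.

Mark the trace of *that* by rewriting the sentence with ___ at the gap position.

The building that the auditor can maintain that Hiroshi should return ___ to the consultant was never found.

The filler 'that' is interpreted as the direct object of 'return'. The gap is right after 'return'.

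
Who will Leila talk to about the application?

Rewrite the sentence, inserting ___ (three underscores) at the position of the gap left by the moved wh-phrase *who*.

Who will Leila talk to ___ about the application?

Underlying clause: Leila will talk to who about the application.
'who' is the object of the preposition 'to'. The gap is right after 'to'.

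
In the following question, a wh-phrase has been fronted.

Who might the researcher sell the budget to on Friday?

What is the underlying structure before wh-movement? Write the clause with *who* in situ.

The filler 'who' is interpreted as the object of the preposition 'to' (recipient of 'sell'). Fronting leaves a gap immediately after 'to':
Who might the researcher sell the budget to ___ on Friday?

The researcher might sell the budget to who on Friday.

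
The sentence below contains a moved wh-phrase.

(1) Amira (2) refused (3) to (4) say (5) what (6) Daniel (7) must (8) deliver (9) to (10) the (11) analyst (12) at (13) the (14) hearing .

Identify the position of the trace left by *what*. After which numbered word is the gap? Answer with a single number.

In situ: Daniel must deliver what to the analyst at the hearing.
'what' functions as the direct object of 'deliver'. Fronting leaves a gap immediately after 'deliver':
Amira refused to say what Daniel must deliver ___ to the analyst at the hearing.
'deliver' is word 8.

8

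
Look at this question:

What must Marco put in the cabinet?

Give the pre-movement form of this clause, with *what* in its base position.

The filler 'what' is interpreted as the direct object of 'put'. Wh-movement fronts it, leaving a gap right after 'put':
What must Marco put ___ in the cabinet?

Marco must put what in the cabinet.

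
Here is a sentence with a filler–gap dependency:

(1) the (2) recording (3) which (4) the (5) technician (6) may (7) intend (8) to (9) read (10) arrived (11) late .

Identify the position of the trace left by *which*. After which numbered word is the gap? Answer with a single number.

9

'which' functions as the direct object of 'read'. Wh-movement fronts it, leaving a gap right after 'read':
The recording which the technician may intend to read ___ arrived late.
'read' is word 9.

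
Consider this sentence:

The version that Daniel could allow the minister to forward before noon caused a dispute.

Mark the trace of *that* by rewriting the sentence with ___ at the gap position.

The version that Daniel could allow the minister to forward ___ before noon caused a dispute.

The filler 'that' is interpreted as the direct object of 'forward'. The gap is right after 'forward'.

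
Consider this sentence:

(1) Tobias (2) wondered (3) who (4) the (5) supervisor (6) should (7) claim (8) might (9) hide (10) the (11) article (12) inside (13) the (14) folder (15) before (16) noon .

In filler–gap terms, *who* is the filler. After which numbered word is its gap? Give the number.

7

Pre-movement form: The supervisor should claim who might hide the article inside the folder before noon.
'who' is the subject of the clause embedded under 'claim'. It moves to the left edge, and the trace sits right after 'claim':
Tobias wondered who the supervisor should claim ___ might hide the article inside the folder before noon.
'claim' is word 7.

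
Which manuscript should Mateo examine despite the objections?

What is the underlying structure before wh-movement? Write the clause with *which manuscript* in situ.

'which manuscript' functions as the direct object of 'examine'. It moves to the left edge, and the trace sits right after 'examine':
Which manuscript should Mateo examine ___ despite the objections?

Mateo should examine which manuscript despite the objections.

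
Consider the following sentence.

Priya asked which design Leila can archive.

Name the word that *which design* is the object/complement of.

Underlying clause: Leila can archive which design.
'which design' functions as the direct object of 'archive'. Fronting leaves a gap immediately after 'archive':
Priya asked which design Leila can archive ___.

archive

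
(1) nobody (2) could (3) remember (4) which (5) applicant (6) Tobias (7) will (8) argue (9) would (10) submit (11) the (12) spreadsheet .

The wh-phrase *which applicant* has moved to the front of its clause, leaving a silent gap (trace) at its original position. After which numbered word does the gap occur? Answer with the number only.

Underlying clause: Tobias will argue which applicant would submit the spreadsheet.
'which applicant' functions as the subject of the clause embedded under 'argue'. It moves to the left edge, and the trace sits right after 'argue':
Nobody could remember which applicant Tobias will argue ___ would submit the spreadsheet.
'argue' is word 8.

8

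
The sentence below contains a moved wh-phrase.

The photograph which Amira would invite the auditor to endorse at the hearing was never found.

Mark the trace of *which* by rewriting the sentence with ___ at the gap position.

The photograph which Amira would invite the auditor to endorse ___ at the hearing was never found.

The filler 'which' is interpreted as the direct object of 'endorse'. The gap is right after 'endorse'.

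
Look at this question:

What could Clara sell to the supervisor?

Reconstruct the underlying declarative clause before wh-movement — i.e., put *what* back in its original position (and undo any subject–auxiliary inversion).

The filler 'what' is interpreted as the direct object of 'sell'. Fronting leaves a gap immediately after 'sell':
What could Clara sell ___ to the supervisor?

Clara could sell what to the supervisor.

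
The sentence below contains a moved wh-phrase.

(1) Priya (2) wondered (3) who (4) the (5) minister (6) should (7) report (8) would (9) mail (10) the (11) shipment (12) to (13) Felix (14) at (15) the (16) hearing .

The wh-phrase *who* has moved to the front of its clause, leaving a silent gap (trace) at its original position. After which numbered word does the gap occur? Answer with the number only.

7

Before movement: The minister should report who would mail the shipment to Felix at the hearing.
'who' functions as the subject of the clause embedded under 'report'. It moves to the left edge, and the trace sits right after 'report':
Priya wondered who the minister should report ___ would mail the shipment to Felix at the hearing.
'report' is word 7.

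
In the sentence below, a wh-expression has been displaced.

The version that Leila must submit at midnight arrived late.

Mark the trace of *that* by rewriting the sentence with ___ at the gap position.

The version that Leila must submit ___ at midnight arrived late.

'that' is the direct object of 'submit'. The gap is right after 'submit'.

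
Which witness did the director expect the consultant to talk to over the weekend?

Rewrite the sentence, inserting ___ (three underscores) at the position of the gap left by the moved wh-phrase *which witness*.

Which witness did the director expect the consultant to talk to ___ over the weekend?

Before movement: The director did expect the consultant to talk to which witness over the weekend.
The filler 'which witness' is interpreted as the object of the preposition 'to'. The gap is right after 'to'.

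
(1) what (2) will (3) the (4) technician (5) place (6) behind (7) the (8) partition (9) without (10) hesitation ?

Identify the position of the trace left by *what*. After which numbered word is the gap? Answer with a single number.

5

Before movement: The technician will place what behind the partition without hesitation.
The filler 'what' is interpreted as the direct object of 'place'. Fronting leaves a gap immediately after 'place':
What will the technician place ___ behind the partition without hesitation?
'place' is word 5.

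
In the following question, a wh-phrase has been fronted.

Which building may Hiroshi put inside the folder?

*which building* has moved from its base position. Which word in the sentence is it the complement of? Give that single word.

In situ: Hiroshi may put which building inside the folder.
The filler 'which building' is interpreted as the direct object of 'put'. Wh-movement fronts it, leaving a gap right after 'put':
Which building may Hiroshi put ___ inside the folder?

put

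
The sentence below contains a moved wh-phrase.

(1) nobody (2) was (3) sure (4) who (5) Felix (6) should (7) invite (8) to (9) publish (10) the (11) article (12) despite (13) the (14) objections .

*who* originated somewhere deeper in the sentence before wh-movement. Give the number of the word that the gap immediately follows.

7

Pre-movement form: Felix should invite who to publish the article despite the objections.
The filler 'who' is interpreted as the direct object of 'invite'. Fronting leaves a gap immediately after 'invite':
Nobody was sure who Felix should invite ___ to publish the article despite the objections.
'invite' is word 7.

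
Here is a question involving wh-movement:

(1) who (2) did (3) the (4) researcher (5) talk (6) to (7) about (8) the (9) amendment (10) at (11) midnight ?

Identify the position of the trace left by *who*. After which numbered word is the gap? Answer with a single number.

Underlying clause: The researcher did talk to who about the amendment at midnight.
The filler 'who' is interpreted as the object of the preposition 'to'. Fronting leaves a gap immediately after 'to':
Who did the researcher talk to ___ about the amendment at midnight?
'to' is word 6.

6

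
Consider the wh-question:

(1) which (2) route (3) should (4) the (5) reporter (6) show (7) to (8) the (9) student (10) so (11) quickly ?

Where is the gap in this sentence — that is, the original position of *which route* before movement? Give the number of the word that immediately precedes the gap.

In situ: The reporter should show which route to the student so quickly.
'which route' is the direct object of 'show'. Fronting leaves a gap immediately after 'show':
Which route should the reporter show ___ to the student so quickly?
'show' is word 6.

6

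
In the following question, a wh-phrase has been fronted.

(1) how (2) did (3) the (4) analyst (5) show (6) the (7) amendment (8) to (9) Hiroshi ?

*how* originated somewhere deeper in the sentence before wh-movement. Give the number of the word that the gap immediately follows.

9

In situ: The analyst did show the amendment to Hiroshi how.
'how' is the manner adjunct. It moves to the left edge, and the trace sits right after 'Hiroshi':
How did the analyst show the amendment to Hiroshi ___?
'Hiroshi' is word 9.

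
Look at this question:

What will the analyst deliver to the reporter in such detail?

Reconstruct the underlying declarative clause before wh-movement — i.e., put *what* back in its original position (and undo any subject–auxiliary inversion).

The analyst will deliver what to the reporter in such detail.

'what' functions as the direct object of 'deliver'. Fronting leaves a gap immediately after 'deliver':
What will the analyst deliver ___ to the reporter in such detail?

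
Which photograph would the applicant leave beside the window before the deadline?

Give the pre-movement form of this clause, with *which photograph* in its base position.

'which photograph' functions as the direct object of 'leave'. Fronting leaves a gap immediately after 'leave':
Which photograph would the applicant leave ___ beside the window before the deadline?

The applicant would leave which photograph beside the window before the deadline.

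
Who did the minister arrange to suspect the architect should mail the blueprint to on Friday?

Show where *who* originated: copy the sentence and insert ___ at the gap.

Who did the minister arrange to suspect the architect should mail the blueprint to ___ on Friday?

Underlying clause: The minister did arrange to suspect the architect should mail the blueprint to who on Friday.
The filler 'who' is interpreted as the object of the preposition 'to' (recipient of 'mail'). The gap is right after 'to'.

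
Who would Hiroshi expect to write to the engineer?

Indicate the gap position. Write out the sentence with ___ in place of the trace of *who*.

Underlying clause: Hiroshi would expect who to write to the engineer.
The filler 'who' is interpreted as the direct object of 'expect'. The gap is right after 'expect'.

Who would Hiroshi expect ___ to write to the engineer?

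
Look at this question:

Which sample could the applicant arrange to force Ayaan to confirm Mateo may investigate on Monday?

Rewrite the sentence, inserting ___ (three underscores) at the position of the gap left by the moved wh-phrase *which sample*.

Which sample could the applicant arrange to force Ayaan to confirm Mateo may investigate ___ on Monday?

Pre-movement form: The applicant could arrange to force Ayaan to confirm Mateo may investigate which sample on Monday.
'which sample' functions as the direct object of 'investigate'. The gap is right after 'investigate'.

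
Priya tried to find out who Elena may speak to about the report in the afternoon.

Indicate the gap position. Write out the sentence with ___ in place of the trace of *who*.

Priya tried to find out who Elena may speak to ___ about the report in the afternoon.

Underlying clause: Elena may speak to who about the report in the afternoon.
'who' functions as the object of the preposition 'to'. The gap is right after 'to'.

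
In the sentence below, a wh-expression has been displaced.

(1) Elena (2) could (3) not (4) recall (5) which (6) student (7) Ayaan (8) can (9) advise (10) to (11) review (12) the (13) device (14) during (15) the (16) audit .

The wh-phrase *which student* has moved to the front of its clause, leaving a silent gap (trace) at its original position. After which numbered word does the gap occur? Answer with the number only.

9

Pre-movement form: Ayaan can advise which student to review the device during the audit.
'which student' is the direct object of 'advise'. Wh-movement fronts it, leaving a gap right after 'advise':
Elena could not recall which student Ayaan can advise ___ to review the device during the audit.
'advise' is word 9.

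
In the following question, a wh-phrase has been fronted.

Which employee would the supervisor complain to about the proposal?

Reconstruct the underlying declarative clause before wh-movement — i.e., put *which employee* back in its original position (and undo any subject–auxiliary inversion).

'which employee' is the object of the preposition 'to'. Wh-movement fronts it, leaving a gap right after 'to':
Which employee would the supervisor complain to ___ about the proposal?

The supervisor would complain to which employee about the proposal.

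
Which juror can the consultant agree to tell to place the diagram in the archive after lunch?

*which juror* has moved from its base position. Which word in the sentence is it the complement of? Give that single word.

In situ: The consultant can agree to tell which juror to place the diagram in the archive after lunch.
'which juror' functions as the direct object of 'tell'. Wh-movement fronts it, leaving a gap right after 'tell':
Which juror can the consultant agree to tell ___ to place the diagram in the archive after lunch?

tell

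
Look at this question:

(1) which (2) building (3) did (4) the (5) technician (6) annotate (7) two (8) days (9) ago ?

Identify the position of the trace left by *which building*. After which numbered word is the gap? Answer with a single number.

6

In situ: The technician did annotate which building two days ago.
'which building' is the direct object of 'annotate'. It moves to the left edge, and the trace sits right after 'annotate':
Which building did the technician annotate ___ two days ago?
'annotate' is word 6.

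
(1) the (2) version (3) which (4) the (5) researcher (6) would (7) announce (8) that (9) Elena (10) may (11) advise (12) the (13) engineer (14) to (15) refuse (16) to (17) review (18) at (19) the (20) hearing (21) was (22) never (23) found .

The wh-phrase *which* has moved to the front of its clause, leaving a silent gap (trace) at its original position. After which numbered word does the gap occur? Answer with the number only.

17

'which' functions as the direct object of 'review'. Wh-movement fronts it, leaving a gap right after 'review':
The version which the researcher would announce that Elena may advise the engineer to refuse to review ___ at the hearing was never found.
'review' is word 17.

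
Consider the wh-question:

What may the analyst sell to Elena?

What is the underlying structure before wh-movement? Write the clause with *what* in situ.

'what' is the direct object of 'sell'. It moves to the left edge, and the trace sits right after 'sell':
What may the analyst sell ___ to Elena?

The analyst may sell what to Elena.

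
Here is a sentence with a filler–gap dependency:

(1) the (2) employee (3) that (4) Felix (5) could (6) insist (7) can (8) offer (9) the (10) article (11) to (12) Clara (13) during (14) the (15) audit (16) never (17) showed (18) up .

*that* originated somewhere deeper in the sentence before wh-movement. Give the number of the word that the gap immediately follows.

The filler 'that' is interpreted as the subject of the clause embedded under 'insist'. It moves to the left edge, and the trace sits right after 'insist':
The employee that Felix could insist ___ can offer the article to Clara during the audit never showed up.
'insist' is word 6.

6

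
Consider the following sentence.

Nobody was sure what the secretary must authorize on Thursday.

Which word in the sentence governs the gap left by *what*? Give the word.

authorize

In situ: The secretary must authorize what on Thursday.
'what' functions as the direct object of 'authorize'. Wh-movement fronts it, leaving a gap right after 'authorize':
Nobody was sure what the secretary must authorize ___ on Thursday.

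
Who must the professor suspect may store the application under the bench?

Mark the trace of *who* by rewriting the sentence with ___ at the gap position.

Underlying clause: The professor must suspect who may store the application under the bench.
'who' functions as the subject of the clause embedded under 'suspect'. The gap is right after 'suspect'.

Who must the professor suspect ___ may store the application under the bench?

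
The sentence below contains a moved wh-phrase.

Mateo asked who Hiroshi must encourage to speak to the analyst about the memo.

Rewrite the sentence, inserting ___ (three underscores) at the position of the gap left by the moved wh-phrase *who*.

Pre-movement form: Hiroshi must encourage who to speak to the analyst about the memo.
The filler 'who' is interpreted as the direct object of 'encourage'. The gap is right after 'encourage'.

Mateo asked who Hiroshi must encourage ___ to speak to the analyst about the memo.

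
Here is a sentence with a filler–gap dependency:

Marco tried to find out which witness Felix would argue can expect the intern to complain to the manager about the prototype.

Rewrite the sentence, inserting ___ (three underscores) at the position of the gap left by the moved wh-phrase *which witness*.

Underlying clause: Felix would argue which witness can expect the intern to complain to the manager about the prototype.
'which witness' is the subject of the clause embedded under 'argue'. The gap is right after 'argue'.

Marco tried to find out which witness Felix would argue ___ can expect the intern to complain to the manager about the prototype.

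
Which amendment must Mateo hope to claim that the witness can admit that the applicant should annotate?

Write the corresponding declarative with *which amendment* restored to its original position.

Mateo must hope to claim that the witness can admit that the applicant should annotate which amendment.

'which amendment' is the direct object of 'annotate'. It moves to the left edge, and the trace sits right after 'annotate':
Which amendment must Mateo hope to claim that the witness can admit that the applicant should annotate ___?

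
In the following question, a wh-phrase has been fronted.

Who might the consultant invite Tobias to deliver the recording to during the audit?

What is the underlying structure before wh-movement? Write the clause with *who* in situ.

The consultant might invite Tobias to deliver the recording to who during the audit.

'who' functions as the object of the preposition 'to' (recipient of 'deliver'). Fronting leaves a gap immediately after 'to':
Who might the consultant invite Tobias to deliver the recording to ___ during the audit?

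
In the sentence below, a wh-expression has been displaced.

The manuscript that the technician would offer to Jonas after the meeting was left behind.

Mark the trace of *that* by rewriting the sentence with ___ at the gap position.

The manuscript that the technician would offer ___ to Jonas after the meeting was left behind.

'that' functions as the direct object of 'offer'. The gap is right after 'offer'.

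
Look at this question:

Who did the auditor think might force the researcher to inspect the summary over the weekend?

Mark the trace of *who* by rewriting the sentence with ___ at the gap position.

In situ: The auditor did think who might force the researcher to inspect the summary over the weekend.
The filler 'who' is interpreted as the subject of the clause embedded under 'think'. The gap is right after 'think'.

Who did the auditor think ___ might force the researcher to inspect the summary over the weekend?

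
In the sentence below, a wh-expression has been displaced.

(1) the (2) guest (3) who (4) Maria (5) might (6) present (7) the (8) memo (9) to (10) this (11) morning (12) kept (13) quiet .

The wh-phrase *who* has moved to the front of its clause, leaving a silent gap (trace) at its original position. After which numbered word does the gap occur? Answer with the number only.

9

'who' is the object of the preposition 'to' (recipient of 'present'). It moves to the left edge, and the trace sits right after 'to':
The guest who Maria might present the memo to ___ this morning kept quiet.
'to' is word 9.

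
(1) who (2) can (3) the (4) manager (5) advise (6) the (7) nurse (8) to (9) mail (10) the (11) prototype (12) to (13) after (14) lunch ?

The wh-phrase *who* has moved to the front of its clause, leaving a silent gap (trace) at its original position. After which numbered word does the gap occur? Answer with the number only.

Underlying clause: The manager can advise the nurse to mail the prototype to who after lunch.
The filler 'who' is interpreted as the object of the preposition 'to' (recipient of 'mail'). Wh-movement fronts it, leaving a gap right after 'to':
Who can the manager advise the nurse to mail the prototype to ___ after lunch?
'to' is word 12.

12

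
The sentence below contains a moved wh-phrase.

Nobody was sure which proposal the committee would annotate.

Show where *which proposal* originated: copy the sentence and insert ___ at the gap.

Nobody was sure which proposal the committee would annotate ___.

In situ: The committee would annotate which proposal.
'which proposal' functions as the direct object of 'annotate'. The gap is right after 'annotate'.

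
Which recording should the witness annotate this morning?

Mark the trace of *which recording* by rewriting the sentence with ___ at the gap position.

Which recording should the witness annotate ___ this morning?

Pre-movement form: The witness should annotate which recording this morning.
The filler 'which recording' is interpreted as the direct object of 'annotate'. The gap is right after 'annotate'.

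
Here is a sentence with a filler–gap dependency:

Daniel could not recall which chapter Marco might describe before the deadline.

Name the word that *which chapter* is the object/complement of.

Before movement: Marco might describe which chapter before the deadline.
'which chapter' is the direct object of 'describe'. Wh-movement fronts it, leaving a gap right after 'describe':
Daniel could not recall which chapter Marco might describe ___ before the deadline.

describe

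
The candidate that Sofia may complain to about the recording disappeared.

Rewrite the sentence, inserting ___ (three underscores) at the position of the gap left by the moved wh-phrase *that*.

'that' functions as the object of the preposition 'to'. The gap is right after 'to'.

The candidate that Sofia may complain to ___ about the recording disappeared.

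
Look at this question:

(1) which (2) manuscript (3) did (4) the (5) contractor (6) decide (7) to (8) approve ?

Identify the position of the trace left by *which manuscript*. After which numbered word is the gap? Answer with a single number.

In situ: The contractor did decide to approve which manuscript.
'which manuscript' functions as the direct object of 'approve'. It moves to the left edge, and the trace sits right after 'approve':
Which manuscript did the contractor decide to approve ___?
'approve' is word 8.

8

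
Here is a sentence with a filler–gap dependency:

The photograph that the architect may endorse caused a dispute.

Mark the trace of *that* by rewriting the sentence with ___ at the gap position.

'that' is the direct object of 'endorse'. The gap is right after 'endorse'.

The photograph that the architect may endorse ___ caused a dispute.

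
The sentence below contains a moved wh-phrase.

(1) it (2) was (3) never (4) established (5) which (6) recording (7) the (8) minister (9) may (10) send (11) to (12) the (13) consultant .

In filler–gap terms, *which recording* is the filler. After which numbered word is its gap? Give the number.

10

Before movement: The minister may send which recording to the consultant.
'which recording' functions as the direct object of 'send'. Fronting leaves a gap immediately after 'send':
It was never established which recording the minister may send ___ to the consultant.
'send' is word 10.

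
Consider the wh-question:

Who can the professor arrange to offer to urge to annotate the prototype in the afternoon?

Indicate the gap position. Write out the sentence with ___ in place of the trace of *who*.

Who can the professor arrange to offer to urge ___ to annotate the prototype in the afternoon?

Pre-movement form: The professor can arrange to offer to urge who to annotate the prototype in the afternoon.
The filler 'who' is interpreted as the direct object of 'urge'. The gap is right after 'urge'.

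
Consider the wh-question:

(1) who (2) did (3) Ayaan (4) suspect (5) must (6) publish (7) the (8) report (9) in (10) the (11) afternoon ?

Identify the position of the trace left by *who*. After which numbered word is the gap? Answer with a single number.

4

In situ: Ayaan did suspect who must publish the report in the afternoon.
'who' is the subject of the clause embedded under 'suspect'. It moves to the left edge, and the trace sits right after 'suspect':
Who did Ayaan suspect ___ must publish the report in the afternoon?
'suspect' is word 4.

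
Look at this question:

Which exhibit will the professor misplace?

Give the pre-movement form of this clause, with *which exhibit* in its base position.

The professor will misplace which exhibit.

'which exhibit' is the direct object of 'misplace'. Wh-movement fronts it, leaving a gap right after 'misplace':
Which exhibit will the professor misplace ___?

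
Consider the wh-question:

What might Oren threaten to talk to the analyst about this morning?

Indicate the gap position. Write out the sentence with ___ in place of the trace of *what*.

Pre-movement form: Oren might threaten to talk to the analyst about what this morning.
The filler 'what' is interpreted as the object of the preposition 'about'. The gap is right after 'about'.

What might Oren threaten to talk to the analyst about ___ this morning?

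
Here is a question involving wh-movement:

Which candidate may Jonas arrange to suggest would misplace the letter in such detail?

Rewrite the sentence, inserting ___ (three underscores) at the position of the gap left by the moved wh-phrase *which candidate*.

Which candidate may Jonas arrange to suggest ___ would misplace the letter in such detail?

In situ: Jonas may arrange to suggest which candidate would misplace the letter in such detail.
The filler 'which candidate' is interpreted as the subject of the clause embedded under 'suggest'. The gap is right after 'suggest'.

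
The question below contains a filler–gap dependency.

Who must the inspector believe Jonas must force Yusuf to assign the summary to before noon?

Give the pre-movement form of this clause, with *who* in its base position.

The inspector must believe Jonas must force Yusuf to assign the summary to who before noon.

'who' is the object of the preposition 'to' (recipient of 'assign'). Wh-movement fronts it, leaving a gap right after 'to':
Who must the inspector believe Jonas must force Yusuf to assign the summary to ___ before noon?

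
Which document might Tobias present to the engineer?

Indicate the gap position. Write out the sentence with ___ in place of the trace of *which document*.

Before movement: Tobias might present which document to the engineer.
'which document' is the direct object of 'present'. The gap is right after 'present'.

Which document might Tobias present ___ to the engineer?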